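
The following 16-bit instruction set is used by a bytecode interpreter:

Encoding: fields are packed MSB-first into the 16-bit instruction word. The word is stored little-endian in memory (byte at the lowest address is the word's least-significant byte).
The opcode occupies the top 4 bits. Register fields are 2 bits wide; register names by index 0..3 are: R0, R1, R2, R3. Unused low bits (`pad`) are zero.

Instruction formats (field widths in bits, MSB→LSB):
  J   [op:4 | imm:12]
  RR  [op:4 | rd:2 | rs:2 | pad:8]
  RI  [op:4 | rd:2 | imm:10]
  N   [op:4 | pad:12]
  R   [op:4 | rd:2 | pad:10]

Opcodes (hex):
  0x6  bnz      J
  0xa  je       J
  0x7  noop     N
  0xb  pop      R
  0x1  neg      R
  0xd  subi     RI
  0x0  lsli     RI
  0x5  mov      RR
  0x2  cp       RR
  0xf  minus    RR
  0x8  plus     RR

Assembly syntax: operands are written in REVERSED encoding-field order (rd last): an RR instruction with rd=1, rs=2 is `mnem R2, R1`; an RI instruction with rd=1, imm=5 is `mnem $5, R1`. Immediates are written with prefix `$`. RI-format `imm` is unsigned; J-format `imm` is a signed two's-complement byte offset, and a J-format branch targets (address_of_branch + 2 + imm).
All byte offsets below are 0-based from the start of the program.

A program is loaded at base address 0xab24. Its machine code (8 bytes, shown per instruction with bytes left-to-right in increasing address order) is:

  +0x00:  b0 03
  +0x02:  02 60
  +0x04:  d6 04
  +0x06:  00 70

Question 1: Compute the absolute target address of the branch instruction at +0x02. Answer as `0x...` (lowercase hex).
+0x02: 02 60 ⇒ word 0x6002 (little)
  op=0x6002>>12=0x6 ⇒ bnz (J)
  [11:0] imm=2 = $2
  target = base 0xab24 + off 0x02 + 2 + imm 2 = 0xab2a

0xab2a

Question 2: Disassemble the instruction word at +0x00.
lsli $944, R0

[00] b0 03 → 0x03b0
  top 4b → 0x0 → lsli [RI]
  rd@[11:10]=0x0 ⇒ R0
  imm@[9:0]=0x3b0 ⇒ $944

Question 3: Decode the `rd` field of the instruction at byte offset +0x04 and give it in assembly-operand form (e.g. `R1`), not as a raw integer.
R1

@+04  little-endian(d6 04) = 0x04d6
  top 4b → 0x0 → lsli [RI]
  rd: (w>>10)&0x3=0x1 → R1
  imm: (w>>0)&0x3ff=0xd6 → $214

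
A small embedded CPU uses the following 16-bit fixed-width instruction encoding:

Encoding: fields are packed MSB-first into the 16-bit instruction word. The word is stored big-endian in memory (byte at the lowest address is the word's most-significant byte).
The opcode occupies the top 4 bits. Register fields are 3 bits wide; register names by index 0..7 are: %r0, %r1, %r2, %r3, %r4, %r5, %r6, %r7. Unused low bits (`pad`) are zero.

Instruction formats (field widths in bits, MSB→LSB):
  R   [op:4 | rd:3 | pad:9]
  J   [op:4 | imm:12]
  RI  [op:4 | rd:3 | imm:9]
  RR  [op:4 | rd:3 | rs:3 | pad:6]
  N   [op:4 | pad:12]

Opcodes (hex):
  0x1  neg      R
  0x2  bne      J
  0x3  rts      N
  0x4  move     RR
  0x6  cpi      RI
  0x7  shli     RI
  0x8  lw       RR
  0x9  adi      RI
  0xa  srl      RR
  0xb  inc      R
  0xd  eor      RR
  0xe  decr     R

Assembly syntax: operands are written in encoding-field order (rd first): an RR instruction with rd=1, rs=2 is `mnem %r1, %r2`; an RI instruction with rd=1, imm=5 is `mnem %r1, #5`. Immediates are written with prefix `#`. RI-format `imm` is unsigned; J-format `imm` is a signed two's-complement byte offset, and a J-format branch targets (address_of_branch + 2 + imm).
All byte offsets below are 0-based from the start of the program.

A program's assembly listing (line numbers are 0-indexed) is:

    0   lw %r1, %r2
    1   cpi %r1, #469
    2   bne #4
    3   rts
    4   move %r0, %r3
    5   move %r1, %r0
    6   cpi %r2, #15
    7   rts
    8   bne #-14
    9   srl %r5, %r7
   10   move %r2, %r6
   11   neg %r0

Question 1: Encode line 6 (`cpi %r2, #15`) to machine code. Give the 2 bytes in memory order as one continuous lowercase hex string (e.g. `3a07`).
line 6 (cpi): pack op=0x6:4|rd=2:3|imm=15:9 = 0x640f; big→ 64 0f

640f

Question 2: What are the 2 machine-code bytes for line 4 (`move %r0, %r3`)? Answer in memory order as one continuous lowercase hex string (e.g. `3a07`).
40c0

L4: move op=0x4:4|rd=0:3|rs=3:3|pad=0:6 ⇒ 0x40c0 ⇒ big 40 c0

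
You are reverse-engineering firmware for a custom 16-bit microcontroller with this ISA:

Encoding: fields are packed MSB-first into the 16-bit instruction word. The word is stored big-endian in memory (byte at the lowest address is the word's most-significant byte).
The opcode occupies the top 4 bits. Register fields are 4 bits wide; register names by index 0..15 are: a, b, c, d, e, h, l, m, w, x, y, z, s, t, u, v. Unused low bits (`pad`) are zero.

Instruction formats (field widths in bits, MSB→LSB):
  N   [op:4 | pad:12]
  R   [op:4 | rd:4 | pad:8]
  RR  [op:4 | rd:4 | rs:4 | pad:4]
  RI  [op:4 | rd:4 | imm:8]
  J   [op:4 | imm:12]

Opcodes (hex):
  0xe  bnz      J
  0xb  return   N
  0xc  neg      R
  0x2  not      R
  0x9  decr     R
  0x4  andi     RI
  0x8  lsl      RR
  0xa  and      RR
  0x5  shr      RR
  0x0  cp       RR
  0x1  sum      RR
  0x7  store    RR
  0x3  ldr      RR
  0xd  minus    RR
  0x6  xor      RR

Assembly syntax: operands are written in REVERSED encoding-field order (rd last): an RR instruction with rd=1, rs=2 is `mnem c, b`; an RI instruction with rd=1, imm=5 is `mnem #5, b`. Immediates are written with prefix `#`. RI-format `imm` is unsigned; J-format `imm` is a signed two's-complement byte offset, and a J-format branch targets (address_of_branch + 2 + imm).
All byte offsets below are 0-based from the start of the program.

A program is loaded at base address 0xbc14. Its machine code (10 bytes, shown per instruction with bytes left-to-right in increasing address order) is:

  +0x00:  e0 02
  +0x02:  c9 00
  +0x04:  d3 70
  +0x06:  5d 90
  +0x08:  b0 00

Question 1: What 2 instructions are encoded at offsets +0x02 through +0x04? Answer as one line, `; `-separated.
@+02  big-endian(c9 00) = 0xc900
  opcode bits[15:12]=0xc: neg/R
  rd@[11:8]=0x9 ⇒ x
@+04  big-endian(d3 70) = 0xd370
  opcode bits[15:12]=0xd: minus/RR
  rd@[11:8]=0x3 ⇒ d
  rs@[7:4]=0x7 ⇒ m

neg x; minus m, d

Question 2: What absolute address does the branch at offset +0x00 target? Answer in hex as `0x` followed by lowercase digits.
off 0x00: read e0 02 as big → 0xe002
  op=0xe002>>12=0xe ⇒ bnz (J)
  [11:0] imm=2 = #2
  target = base 0xbc14 + off 0x00 + 2 + imm 2 = 0xbc18

0xbc18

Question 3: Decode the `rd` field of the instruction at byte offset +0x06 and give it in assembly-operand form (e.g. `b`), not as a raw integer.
off 0x06: read 5d 90 as big → 0x5d90
  opcode bits[15:12]=0x5: shr/RR
  rd@[11:8]=0xd ⇒ t
  rs@[7:4]=0x9 ⇒ x

t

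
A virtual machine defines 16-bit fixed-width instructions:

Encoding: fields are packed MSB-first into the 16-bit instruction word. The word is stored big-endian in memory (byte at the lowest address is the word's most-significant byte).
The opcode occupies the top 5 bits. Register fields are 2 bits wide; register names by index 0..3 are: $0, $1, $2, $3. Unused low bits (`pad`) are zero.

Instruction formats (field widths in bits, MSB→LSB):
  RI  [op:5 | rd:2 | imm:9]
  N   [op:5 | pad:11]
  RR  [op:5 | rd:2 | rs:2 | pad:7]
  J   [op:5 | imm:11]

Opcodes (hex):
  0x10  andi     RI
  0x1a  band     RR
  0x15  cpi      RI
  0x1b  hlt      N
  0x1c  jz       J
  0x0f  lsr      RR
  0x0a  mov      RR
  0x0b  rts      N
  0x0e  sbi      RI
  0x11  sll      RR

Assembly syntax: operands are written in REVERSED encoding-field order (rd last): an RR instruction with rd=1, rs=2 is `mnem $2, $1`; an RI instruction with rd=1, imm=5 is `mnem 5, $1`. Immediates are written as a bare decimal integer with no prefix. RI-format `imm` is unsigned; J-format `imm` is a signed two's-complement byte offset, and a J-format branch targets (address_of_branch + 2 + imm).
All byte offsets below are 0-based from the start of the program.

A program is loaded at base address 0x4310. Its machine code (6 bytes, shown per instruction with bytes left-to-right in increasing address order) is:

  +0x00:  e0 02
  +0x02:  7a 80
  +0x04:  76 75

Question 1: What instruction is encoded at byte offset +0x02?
+0x02: 7a 80 ⇒ word 0x7a80 (big)
  op=0x7a80>>11=0xf ⇒ lsr (RR)
  rd: (w>>9)&0x3=0x1 → $1
  rs: (w>>7)&0x3=0x1 → $1

lsr $1, $1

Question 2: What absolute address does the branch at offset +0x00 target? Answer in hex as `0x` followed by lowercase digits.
0x4314

off 0x00: read e0 02 as big → 0xe002
  op=0xe002>>11=0x1c ⇒ jz (J)
  imm@[10:0]=0x2 ⇒ 2
  target = base 0x4310 + off 0x00 + 2 + imm 2 = 0x4314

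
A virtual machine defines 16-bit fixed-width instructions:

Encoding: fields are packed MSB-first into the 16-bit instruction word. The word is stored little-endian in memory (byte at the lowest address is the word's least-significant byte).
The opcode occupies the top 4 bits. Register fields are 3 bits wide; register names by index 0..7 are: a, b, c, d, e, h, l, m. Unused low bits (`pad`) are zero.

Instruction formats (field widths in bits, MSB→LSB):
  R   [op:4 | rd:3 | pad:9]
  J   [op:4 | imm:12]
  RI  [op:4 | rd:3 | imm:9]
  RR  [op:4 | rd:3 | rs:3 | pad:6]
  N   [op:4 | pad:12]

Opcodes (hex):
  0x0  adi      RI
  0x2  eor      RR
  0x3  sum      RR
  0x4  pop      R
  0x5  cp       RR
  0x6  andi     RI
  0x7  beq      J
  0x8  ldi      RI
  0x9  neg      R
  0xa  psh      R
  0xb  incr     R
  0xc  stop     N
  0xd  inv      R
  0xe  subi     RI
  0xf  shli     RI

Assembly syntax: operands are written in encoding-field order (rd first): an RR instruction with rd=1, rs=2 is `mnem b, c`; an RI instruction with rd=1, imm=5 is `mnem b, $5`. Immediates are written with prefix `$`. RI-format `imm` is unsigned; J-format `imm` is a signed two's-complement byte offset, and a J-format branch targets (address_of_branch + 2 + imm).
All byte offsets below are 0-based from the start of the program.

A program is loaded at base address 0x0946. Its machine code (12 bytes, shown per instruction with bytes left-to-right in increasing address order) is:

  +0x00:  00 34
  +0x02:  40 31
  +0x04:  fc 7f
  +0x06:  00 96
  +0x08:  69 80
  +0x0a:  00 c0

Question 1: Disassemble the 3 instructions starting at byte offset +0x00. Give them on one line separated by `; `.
sum c, a; sum a, h; beq $-4

[00] 00 34 → 0x3400
  opcode bits[15:12]=0x3: sum/RR
  rd: (w>>9)&0x7=0x2 → c
  rs: (w>>6)&0x7=0x0 → a
[02] 40 31 → 0x3140
  opcode bits[15:12]=0x3: sum/RR
  rd: (w>>9)&0x7=0x0 → a
  rs: (w>>6)&0x7=0x5 → h
[04] fc 7f → 0x7ffc
  opcode bits[15:12]=0x7: beq/J
  imm: (w>>0)&0xfff=0xffc (s12→-4) → $-4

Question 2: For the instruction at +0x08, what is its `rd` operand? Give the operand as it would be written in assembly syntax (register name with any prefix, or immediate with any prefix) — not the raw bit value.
off 0x08: read 69 80 as little → 0x8069
  op=0x8069>>12=0x8 ⇒ ldi (RI)
  rd: (w>>9)&0x7=0x0 → a
  imm: (w>>0)&0x1ff=0x69 → $105

a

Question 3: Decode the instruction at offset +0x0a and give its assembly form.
@+0a  little-endian(00 c0) = 0xc000
  opcode bits[15:12]=0xc: stop/N

stop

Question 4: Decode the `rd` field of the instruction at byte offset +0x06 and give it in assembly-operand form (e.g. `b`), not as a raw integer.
d

off 0x06: read 00 96 as little → 0x9600
  top 4b → 0x9 → neg [R]
  [11:9] rd=3 = d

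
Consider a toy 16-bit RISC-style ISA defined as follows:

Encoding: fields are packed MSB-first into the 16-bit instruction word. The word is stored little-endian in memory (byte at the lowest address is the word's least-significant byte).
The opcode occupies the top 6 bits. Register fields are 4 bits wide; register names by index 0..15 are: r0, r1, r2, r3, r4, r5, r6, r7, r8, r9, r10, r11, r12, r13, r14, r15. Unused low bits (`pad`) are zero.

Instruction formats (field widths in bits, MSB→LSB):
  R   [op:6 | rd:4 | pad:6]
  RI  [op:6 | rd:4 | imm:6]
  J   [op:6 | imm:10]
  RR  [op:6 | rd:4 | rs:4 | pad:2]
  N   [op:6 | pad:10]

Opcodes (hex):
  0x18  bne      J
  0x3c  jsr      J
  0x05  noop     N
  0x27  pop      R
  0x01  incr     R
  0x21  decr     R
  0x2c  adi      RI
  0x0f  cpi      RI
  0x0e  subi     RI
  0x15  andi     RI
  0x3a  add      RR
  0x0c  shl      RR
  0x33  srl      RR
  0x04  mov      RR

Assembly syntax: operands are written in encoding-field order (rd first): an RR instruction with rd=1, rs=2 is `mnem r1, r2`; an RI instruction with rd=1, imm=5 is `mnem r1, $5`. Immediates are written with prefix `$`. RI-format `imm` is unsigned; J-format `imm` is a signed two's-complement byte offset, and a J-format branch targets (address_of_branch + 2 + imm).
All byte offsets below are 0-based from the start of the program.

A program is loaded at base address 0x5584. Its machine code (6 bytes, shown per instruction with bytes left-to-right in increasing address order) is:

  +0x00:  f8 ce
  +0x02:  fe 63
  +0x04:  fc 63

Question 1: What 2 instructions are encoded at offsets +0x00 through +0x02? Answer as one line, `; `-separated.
[00] f8 ce → 0xcef8
  opcode bits[15:10]=0x33: srl/RR
  rd@[9:6]=0xb ⇒ r11
  rs@[5:2]=0xe ⇒ r14
[02] fe 63 → 0x63fe
  opcode bits[15:10]=0x18: bne/J
  imm@[9:0]=0x3fe (s10→-2) ⇒ $-2

srl r11, r14; bne $-2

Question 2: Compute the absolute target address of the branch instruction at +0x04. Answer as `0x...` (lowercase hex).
0x5586

[04] fc 63 → 0x63fc
  opcode bits[15:10]=0x18: bne/J
  imm@[9:0]=0x3fc (s10→-4) ⇒ $-4
  target = base 0x5584 + off 0x04 + 2 + imm -4 = 0x5586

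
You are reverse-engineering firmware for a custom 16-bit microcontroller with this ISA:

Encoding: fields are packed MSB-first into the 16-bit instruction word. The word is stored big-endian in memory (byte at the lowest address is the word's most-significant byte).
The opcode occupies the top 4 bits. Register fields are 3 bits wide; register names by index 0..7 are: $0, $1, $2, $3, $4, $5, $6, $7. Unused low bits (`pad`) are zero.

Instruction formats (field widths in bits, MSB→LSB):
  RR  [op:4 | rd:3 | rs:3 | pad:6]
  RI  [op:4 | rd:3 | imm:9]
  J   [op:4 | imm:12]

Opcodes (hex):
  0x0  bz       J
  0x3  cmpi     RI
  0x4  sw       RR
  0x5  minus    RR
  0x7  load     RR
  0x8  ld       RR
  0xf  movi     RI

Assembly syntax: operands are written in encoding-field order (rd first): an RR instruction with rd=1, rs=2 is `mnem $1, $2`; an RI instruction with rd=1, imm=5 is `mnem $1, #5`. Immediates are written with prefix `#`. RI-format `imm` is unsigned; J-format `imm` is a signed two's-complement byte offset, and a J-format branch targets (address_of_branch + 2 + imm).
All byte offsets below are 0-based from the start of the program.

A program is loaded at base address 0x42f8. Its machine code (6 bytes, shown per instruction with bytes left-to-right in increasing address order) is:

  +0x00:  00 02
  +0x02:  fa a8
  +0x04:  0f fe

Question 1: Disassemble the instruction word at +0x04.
[04] 0f fe → 0x0ffe
  op=0x0ffe>>12=0x0 ⇒ bz (J)
  [11:0] imm=4094 (s12→-2) = #-2

bz #-2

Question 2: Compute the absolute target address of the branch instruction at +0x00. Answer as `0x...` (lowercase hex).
0x42fc

+0x00: 00 02 ⇒ word 0x0002 (big)
  opcode bits[15:12]=0x0: bz/J
  imm: (w>>0)&0xfff=0x2 → #2
  target = base 0x42f8 + off 0x00 + 2 + imm 2 = 0x42fc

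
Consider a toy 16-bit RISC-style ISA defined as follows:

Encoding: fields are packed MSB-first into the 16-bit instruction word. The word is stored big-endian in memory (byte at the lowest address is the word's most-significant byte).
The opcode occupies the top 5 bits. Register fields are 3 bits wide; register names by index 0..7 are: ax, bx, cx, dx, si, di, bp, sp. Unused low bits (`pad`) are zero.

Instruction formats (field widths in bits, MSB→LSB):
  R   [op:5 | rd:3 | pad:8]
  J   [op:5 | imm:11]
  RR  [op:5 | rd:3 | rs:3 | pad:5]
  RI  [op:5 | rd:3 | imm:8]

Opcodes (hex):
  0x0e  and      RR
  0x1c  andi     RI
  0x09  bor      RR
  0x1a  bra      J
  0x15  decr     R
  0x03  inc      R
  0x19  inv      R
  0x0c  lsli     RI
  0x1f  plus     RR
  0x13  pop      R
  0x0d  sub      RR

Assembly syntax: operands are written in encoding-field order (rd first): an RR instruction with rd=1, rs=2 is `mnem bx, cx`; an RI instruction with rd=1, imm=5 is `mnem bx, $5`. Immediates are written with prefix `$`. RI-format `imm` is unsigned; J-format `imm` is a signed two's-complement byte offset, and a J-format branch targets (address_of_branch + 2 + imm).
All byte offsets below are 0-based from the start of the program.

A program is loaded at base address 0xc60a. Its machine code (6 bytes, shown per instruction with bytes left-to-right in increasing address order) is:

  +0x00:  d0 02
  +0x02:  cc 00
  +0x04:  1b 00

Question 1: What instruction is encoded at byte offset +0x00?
bra $2

[00] d0 02 → 0xd002
  opcode bits[15:11]=0x1a: bra/J
  [10:0] imm=2 = $2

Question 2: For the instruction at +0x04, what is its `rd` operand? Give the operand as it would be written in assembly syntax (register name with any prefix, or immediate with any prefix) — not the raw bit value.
dx

[04] 1b 00 → 0x1b00
  top 5b → 0x3 → inc [R]
  rd@[10:8]=0x3 ⇒ dx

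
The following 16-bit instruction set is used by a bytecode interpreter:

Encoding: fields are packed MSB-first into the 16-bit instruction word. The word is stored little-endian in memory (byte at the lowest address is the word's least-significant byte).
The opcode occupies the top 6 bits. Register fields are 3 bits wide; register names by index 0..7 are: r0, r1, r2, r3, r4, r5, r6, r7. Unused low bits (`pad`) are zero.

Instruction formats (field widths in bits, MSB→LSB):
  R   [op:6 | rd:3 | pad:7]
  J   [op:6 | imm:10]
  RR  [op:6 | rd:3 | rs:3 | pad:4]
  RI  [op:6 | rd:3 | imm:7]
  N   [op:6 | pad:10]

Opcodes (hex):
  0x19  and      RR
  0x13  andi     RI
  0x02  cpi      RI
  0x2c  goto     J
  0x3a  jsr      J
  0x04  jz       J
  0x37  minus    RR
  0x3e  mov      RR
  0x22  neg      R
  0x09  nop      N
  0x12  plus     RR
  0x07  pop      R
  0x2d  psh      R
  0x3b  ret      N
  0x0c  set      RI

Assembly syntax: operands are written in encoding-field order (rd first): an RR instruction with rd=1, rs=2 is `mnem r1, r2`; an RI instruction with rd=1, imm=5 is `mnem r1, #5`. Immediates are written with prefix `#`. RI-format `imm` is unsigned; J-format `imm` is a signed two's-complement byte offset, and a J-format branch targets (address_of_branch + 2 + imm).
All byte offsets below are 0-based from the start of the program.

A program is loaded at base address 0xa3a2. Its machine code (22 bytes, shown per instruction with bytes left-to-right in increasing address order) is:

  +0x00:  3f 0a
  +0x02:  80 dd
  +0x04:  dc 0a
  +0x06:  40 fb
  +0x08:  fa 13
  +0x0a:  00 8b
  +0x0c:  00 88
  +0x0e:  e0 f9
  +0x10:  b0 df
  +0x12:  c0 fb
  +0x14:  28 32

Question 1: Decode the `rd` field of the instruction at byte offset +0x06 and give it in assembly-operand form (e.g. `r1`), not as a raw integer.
[06] 40 fb → 0xfb40
  op=0xfb40>>10=0x3e ⇒ mov (RR)
  rd@[9:7]=0x6 ⇒ r6
  rs@[6:4]=0x4 ⇒ r4

r6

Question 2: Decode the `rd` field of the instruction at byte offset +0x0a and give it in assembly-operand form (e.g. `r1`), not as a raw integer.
r6

+0x0a: 00 8b ⇒ word 0x8b00 (little)
  top 6b → 0x22 → neg [R]
  rd@[9:7]=0x6 ⇒ r6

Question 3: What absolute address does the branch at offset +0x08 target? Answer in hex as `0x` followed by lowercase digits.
off 0x08: read fa 13 as little → 0x13fa
  top 6b → 0x4 → jz [J]
  imm: (w>>0)&0x3ff=0x3fa (s10→-6) → #-6
  target = base 0xa3a2 + off 0x08 + 2 + imm -6 = 0xa3a6

0xa3a6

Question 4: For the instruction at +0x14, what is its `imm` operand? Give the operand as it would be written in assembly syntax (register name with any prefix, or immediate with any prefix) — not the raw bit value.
#40

@+14  little-endian(28 32) = 0x3228
  opcode bits[15:10]=0xc: set/RI
  [9:7] rd=4 = r4
  [6:0] imm=40 = #40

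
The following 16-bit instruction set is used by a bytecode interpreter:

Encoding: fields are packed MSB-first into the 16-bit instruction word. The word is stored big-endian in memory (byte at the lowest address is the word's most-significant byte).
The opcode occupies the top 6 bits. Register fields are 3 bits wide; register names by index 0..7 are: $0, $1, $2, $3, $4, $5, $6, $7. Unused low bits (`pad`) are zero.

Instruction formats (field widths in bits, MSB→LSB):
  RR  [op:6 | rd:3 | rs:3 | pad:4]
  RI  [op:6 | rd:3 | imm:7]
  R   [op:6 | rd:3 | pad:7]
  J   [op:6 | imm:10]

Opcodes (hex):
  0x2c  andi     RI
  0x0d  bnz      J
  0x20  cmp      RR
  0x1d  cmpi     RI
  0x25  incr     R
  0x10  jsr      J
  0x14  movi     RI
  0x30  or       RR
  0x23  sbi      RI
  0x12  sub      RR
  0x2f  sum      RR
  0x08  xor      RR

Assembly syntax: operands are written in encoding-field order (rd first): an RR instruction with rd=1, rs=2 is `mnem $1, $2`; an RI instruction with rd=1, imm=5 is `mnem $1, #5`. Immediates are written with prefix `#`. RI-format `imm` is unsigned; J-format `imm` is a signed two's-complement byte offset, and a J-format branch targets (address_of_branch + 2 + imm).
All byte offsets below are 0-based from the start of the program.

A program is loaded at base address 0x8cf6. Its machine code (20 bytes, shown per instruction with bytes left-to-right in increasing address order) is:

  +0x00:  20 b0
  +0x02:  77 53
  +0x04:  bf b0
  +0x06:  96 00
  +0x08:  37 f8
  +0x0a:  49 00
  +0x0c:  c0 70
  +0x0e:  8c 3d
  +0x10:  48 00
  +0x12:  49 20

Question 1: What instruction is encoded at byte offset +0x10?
@+10  big-endian(48 00) = 0x4800
  op=0x4800>>10=0x12 ⇒ sub (RR)
  rd: (w>>7)&0x7=0x0 → $0
  rs: (w>>4)&0x7=0x0 → $0

sub $0, $0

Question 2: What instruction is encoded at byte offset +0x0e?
sbi $0, #61

[0e] 8c 3d → 0x8c3d
  top 6b → 0x23 → sbi [RI]
  [9:7] rd=0 = $0
  [6:0] imm=61 = #61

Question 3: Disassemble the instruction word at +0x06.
[06] 96 00 → 0x9600
  top 6b → 0x25 → incr [R]
  [9:7] rd=4 = $4

incr $4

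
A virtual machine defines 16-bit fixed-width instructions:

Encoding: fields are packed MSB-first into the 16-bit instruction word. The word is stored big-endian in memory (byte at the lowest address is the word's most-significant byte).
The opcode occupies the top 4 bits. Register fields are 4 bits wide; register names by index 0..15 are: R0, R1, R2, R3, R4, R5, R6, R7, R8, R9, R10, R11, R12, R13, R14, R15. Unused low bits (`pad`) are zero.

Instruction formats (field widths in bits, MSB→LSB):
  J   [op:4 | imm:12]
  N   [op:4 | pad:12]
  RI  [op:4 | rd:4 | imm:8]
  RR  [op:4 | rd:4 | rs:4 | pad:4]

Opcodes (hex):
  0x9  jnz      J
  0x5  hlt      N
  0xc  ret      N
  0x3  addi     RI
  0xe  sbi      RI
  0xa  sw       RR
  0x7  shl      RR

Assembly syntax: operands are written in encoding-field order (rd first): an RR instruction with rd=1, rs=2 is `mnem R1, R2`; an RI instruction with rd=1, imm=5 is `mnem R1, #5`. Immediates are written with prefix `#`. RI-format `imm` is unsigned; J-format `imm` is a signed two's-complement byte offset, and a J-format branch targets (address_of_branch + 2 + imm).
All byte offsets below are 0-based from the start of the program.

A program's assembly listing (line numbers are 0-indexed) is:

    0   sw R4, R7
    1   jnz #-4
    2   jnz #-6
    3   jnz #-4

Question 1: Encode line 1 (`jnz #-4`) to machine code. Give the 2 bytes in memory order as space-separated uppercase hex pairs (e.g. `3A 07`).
line 1 (jnz): pack op=0x9:4|imm=-4:12 = 0x9ffc; big→ 9f fc

9F FC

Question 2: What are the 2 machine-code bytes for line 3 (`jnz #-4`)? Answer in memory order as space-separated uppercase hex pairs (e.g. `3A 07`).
9F FC

line 3 (jnz): pack op=0x9:4|imm=-4:12 = 0x9ffc; big→ 9f fc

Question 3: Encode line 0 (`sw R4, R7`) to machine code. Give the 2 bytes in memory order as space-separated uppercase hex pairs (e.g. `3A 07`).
A4 70

0. sw fields op=0xa:4|rd=4:4|rs=7:4|pad=0:4 → word a470h → a4 70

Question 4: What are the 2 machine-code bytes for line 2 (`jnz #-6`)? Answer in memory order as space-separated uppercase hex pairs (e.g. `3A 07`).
9F FA

line 2 (jnz): pack op=0x9:4|imm=-6:12 = 0x9ffa; big→ 9f fa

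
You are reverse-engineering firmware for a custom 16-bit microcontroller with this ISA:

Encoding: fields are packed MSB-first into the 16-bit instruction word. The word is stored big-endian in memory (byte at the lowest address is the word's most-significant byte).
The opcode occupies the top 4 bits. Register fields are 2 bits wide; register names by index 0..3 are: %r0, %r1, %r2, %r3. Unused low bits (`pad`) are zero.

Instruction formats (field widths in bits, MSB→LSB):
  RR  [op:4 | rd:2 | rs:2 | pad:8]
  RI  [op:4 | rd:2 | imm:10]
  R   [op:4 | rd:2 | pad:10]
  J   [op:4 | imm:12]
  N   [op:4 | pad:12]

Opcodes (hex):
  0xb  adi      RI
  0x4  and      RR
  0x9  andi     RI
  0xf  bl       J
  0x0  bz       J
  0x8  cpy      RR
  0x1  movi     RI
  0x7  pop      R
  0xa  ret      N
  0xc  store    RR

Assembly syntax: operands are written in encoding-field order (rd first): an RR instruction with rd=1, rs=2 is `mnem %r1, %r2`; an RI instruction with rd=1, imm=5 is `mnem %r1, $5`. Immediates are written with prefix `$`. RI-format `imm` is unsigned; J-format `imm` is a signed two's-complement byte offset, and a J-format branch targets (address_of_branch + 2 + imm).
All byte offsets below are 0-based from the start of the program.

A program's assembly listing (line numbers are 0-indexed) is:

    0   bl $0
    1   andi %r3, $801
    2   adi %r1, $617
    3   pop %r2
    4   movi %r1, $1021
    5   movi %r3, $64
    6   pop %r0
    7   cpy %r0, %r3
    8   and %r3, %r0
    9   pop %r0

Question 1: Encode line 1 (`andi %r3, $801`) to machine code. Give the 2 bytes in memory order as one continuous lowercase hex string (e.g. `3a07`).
line 1 (andi): pack op=0x9:4|rd=3:2|imm=801:10 = 0x9f21; big→ 9f 21

9f21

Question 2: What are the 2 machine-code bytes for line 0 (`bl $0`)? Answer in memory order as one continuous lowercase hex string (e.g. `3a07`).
0. bl fields op=0xf:4|imm=0:12 → word f000h → f0 00

f000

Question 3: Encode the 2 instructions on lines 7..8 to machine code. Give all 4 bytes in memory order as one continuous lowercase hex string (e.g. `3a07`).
83004c00

L7: cpy op=0x8:4|rd=0:2|rs=3:2|pad=0:8 ⇒ 0x8300 ⇒ big 83 00
L8: and op=0x4:4|rd=3:2|rs=0:2|pad=0:8 ⇒ 0x4c00 ⇒ big 4c 00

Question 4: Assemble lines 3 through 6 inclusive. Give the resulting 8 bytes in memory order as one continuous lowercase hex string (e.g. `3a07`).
L3: pop op=0x7:4|rd=2:2|pad=0:10 ⇒ 0x7800 ⇒ big 78 00
L4: movi op=0x1:4|rd=1:2|imm=1021:10 ⇒ 0x17fd ⇒ big 17 fd
L5: movi op=0x1:4|rd=3:2|imm=64:10 ⇒ 0x1c40 ⇒ big 1c 40
L6: pop op=0x7:4|rd=0:2|pad=0:10 ⇒ 0x7000 ⇒ big 70 00

780017fd1c407000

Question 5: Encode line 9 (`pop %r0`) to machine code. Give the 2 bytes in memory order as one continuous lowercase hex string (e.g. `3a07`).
L9: pop op=0x7:4|rd=0:2|pad=0:10 ⇒ 0x7000 ⇒ big 70 00

7000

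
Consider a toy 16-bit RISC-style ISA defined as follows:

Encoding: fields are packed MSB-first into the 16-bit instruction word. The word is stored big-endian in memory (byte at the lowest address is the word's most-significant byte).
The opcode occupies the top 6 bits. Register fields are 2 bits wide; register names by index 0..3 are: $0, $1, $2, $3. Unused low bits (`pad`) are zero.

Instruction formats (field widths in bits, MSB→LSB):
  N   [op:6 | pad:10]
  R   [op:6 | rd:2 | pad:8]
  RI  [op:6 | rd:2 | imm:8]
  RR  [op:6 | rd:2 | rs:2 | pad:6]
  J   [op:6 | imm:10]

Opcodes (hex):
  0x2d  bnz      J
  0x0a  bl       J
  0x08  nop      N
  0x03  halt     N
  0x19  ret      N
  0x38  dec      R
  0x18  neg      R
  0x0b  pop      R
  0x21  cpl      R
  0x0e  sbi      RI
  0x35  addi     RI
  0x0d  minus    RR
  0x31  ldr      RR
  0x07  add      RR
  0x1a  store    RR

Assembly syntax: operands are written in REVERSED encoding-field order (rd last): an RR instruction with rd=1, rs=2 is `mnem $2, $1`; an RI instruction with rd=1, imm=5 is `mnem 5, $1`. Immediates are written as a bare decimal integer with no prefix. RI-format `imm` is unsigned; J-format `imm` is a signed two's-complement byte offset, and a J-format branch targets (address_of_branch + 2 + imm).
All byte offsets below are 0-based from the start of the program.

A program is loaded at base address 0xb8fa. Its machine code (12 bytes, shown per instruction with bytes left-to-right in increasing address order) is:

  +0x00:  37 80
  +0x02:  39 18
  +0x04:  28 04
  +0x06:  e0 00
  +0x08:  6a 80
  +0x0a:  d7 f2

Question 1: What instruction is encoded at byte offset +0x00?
@+00  big-endian(37 80) = 0x3780
  opcode bits[15:10]=0xd: minus/RR
  rd@[9:8]=0x3 ⇒ $3
  rs@[7:6]=0x2 ⇒ $2

minus $2, $3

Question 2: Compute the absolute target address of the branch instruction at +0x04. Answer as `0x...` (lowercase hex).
0xb904

+0x04: 28 04 ⇒ word 0x2804 (big)
  opcode bits[15:10]=0xa: bl/J
  imm@[9:0]=0x4 ⇒ 4
  target = base 0xb8fa + off 0x04 + 2 + imm 4 = 0xb904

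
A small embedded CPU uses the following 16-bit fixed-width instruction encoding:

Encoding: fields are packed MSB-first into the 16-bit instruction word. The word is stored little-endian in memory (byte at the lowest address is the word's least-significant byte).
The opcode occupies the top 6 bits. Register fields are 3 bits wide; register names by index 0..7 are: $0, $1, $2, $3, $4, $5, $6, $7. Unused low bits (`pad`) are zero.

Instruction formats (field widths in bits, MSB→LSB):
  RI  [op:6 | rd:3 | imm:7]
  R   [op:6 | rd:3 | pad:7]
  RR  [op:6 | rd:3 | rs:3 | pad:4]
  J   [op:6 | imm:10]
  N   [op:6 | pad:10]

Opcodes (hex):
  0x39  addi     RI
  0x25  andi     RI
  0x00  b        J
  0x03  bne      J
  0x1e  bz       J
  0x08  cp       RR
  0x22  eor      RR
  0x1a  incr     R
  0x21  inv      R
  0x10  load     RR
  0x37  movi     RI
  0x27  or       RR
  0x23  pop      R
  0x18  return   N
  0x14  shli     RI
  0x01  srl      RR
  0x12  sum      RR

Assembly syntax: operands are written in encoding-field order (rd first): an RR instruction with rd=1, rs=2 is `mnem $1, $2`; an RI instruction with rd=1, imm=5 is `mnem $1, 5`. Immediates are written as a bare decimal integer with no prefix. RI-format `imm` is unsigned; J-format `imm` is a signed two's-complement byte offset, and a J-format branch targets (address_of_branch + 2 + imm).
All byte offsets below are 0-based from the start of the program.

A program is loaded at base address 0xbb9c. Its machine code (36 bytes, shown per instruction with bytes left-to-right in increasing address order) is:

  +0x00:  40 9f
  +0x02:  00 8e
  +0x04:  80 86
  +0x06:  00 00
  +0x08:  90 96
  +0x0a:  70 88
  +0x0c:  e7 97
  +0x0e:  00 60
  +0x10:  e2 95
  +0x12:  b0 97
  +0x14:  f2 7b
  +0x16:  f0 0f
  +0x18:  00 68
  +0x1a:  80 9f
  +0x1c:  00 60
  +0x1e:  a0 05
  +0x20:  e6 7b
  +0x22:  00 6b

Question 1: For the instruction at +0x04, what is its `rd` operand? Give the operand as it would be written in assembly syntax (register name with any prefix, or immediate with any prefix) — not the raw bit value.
+0x04: 80 86 ⇒ word 0x8680 (little)
  op=0x8680>>10=0x21 ⇒ inv (R)
  [9:7] rd=5 = $5

$5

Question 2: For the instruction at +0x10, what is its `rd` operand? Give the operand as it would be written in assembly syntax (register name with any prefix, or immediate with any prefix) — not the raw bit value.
$3

@+10  little-endian(e2 95) = 0x95e2
  op=0x95e2>>10=0x25 ⇒ andi (RI)
  [9:7] rd=3 = $3
  [6:0] imm=98 = 98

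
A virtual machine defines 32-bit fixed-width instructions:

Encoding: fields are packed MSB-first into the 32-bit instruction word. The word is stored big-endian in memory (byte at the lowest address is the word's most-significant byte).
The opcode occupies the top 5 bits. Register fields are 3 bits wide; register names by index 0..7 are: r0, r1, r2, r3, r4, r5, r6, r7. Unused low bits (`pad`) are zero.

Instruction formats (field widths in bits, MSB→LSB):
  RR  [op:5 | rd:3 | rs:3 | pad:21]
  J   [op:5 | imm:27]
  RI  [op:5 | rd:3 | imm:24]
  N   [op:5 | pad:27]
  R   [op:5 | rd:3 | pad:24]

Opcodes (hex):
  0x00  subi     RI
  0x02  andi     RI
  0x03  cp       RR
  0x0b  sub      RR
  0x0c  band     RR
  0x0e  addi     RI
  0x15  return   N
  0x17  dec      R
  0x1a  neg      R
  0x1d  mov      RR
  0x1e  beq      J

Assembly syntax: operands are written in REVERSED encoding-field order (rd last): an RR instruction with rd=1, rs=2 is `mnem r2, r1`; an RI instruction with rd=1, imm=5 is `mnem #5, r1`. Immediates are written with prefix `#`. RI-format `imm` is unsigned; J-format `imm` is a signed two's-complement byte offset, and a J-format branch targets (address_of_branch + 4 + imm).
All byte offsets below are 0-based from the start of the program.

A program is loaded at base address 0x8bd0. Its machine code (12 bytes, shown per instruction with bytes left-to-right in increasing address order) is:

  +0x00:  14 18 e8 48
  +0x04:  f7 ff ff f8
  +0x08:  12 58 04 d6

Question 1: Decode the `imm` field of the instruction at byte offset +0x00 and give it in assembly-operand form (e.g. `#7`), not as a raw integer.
[00] 14 18 e8 48 → 0x1418e848
  top 5b → 0x2 → andi [RI]
  rd: (w>>24)&0x7=0x4 → r4
  imm: (w>>0)&0xffffff=0x18e848 → #1632328

#1632328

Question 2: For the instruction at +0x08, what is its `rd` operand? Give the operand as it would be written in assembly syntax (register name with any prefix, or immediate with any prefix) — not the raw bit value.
off 0x08: read 12 58 04 d6 as big → 0x125804d6
  opcode bits[31:27]=0x2: andi/RI
  [26:24] rd=2 = r2
  [23:0] imm=5768406 = #5768406

r2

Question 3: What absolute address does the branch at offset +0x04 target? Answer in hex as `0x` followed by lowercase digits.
+0x04: f7 ff ff f8 ⇒ word 0xf7fffff8 (big)
  op=0xf7fffff8>>27=0x1e ⇒ beq (J)
  imm: (w>>0)&0x7ffffff=0x7fffff8 (s27→-8) → #-8
  target = base 0x8bd0 + off 0x04 + 4 + imm -8 = 0x8bd0

0x8bd0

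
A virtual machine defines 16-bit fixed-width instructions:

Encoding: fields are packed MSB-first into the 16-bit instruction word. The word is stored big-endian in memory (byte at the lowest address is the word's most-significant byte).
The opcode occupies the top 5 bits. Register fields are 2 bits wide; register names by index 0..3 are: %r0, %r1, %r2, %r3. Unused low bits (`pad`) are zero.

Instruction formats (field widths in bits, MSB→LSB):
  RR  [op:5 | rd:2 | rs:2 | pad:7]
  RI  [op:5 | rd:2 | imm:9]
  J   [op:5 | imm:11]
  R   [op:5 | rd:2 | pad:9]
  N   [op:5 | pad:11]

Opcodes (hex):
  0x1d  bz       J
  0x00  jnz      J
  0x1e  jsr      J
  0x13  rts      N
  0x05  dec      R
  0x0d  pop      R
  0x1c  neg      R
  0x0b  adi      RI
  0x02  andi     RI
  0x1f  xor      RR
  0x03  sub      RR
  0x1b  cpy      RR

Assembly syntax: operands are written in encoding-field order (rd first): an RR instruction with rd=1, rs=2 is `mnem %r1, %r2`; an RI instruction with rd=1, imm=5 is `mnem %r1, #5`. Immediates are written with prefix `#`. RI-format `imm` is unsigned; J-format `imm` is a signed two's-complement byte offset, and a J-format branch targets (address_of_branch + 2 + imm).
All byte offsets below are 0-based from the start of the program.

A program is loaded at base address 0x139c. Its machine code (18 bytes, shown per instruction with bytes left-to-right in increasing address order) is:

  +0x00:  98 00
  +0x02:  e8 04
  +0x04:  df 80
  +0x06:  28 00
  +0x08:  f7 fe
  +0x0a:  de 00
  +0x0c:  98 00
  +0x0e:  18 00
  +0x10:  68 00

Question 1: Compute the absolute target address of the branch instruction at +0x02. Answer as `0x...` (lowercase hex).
0x13a4

off 0x02: read e8 04 as big → 0xe804
  op=0xe804>>11=0x1d ⇒ bz (J)
  imm: (w>>0)&0x7ff=0x4 → #4
  target = base 0x139c + off 0x02 + 2 + imm 4 = 0x13a4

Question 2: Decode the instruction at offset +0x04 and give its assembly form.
cpy %r3, %r3

@+04  big-endian(df 80) = 0xdf80
  top 5b → 0x1b → cpy [RR]
  rd: (w>>9)&0x3=0x3 → %r3
  rs: (w>>7)&0x3=0x3 → %r3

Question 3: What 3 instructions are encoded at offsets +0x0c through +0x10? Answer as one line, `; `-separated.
rts; sub %r0, %r0; pop %r0

+0x0c: 98 00 ⇒ word 0x9800 (big)
  top 5b → 0x13 → rts [N]
+0x0e: 18 00 ⇒ word 0x1800 (big)
  top 5b → 0x3 → sub [RR]
  rd: (w>>9)&0x3=0x0 → %r0
  rs: (w>>7)&0x3=0x0 → %r0
+0x10: 68 00 ⇒ word 0x6800 (big)
  top 5b → 0xd → pop [R]
  rd: (w>>9)&0x3=0x0 → %r0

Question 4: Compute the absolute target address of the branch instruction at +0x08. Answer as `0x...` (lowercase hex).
off 0x08: read f7 fe as big → 0xf7fe
  op=0xf7fe>>11=0x1e ⇒ jsr (J)
  imm@[10:0]=0x7fe (s11→-2) ⇒ #-2
  target = base 0x139c + off 0x08 + 2 + imm -2 = 0x13a4

0x13a4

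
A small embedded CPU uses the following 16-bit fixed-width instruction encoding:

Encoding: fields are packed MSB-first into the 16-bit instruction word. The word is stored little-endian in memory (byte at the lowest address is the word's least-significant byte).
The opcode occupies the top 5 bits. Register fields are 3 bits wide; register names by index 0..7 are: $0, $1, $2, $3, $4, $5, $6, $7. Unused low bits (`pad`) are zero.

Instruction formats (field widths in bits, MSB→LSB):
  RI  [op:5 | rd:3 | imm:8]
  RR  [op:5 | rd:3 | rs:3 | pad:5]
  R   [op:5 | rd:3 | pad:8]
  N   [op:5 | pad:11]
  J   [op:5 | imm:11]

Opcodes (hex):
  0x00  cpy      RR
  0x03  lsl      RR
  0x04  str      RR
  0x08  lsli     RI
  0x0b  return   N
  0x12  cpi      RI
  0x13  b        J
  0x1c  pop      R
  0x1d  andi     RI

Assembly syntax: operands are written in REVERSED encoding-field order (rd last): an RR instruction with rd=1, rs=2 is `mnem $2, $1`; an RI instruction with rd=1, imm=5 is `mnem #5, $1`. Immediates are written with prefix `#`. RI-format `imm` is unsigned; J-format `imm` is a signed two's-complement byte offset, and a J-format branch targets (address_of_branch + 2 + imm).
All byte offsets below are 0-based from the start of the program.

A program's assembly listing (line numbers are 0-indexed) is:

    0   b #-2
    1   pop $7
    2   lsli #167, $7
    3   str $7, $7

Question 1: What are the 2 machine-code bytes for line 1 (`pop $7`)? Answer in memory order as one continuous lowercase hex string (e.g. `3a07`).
1. pop fields op=0x1c:5|rd=7:3|pad=0:8 → word e700h → 00 e7

00e7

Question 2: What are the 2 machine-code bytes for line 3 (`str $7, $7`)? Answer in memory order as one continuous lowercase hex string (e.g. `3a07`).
3. str fields op=0x4:5|rd=7:3|rs=7:3|pad=0:5 → word 27e0h → e0 27

e027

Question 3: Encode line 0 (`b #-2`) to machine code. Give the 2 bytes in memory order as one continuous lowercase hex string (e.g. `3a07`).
fe9f

0. b fields op=0x13:5|imm=-2:11 → word 9ffeh → fe 9f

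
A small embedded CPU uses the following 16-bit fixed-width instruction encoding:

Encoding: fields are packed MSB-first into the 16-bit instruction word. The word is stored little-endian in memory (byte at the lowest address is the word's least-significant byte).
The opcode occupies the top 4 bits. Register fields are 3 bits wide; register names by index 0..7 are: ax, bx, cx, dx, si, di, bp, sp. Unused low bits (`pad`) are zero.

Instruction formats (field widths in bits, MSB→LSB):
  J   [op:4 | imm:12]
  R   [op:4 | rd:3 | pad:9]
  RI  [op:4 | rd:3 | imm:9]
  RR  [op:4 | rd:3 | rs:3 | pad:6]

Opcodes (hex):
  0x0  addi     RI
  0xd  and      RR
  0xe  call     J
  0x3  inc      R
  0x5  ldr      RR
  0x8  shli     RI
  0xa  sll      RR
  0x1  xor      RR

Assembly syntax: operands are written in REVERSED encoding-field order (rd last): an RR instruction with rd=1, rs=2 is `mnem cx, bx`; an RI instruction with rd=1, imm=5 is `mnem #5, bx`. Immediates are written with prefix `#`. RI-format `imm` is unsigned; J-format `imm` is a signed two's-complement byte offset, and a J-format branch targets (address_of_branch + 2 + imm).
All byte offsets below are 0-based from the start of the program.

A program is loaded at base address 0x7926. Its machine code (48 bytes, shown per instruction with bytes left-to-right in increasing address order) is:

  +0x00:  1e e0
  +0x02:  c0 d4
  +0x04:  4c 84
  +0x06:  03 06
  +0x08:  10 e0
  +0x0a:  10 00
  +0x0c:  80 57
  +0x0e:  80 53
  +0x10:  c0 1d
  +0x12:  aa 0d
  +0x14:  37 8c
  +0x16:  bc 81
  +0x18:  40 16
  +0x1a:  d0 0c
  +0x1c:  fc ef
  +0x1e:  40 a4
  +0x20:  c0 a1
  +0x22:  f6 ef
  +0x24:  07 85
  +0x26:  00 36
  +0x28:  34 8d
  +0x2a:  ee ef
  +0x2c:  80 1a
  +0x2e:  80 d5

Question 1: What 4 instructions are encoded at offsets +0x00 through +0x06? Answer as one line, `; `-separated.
call #30; and dx, cx; shli #76, cx; addi #3, dx

off 0x00: read 1e e0 as little → 0xe01e
  op=0xe01e>>12=0xe ⇒ call (J)
  imm: (w>>0)&0xfff=0x1e → #30
off 0x02: read c0 d4 as little → 0xd4c0
  op=0xd4c0>>12=0xd ⇒ and (RR)
  rd: (w>>9)&0x7=0x2 → cx
  rs: (w>>6)&0x7=0x3 → dx
off 0x04: read 4c 84 as little → 0x844c
  op=0x844c>>12=0x8 ⇒ shli (RI)
  rd: (w>>9)&0x7=0x2 → cx
  imm: (w>>0)&0x1ff=0x4c → #76
off 0x06: read 03 06 as little → 0x0603
  op=0x0603>>12=0x0 ⇒ addi (RI)
  rd: (w>>9)&0x7=0x3 → dx
  imm: (w>>0)&0x1ff=0x3 → #3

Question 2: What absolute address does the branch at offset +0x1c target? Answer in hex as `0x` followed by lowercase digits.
0x7940

@+1c  little-endian(fc ef) = 0xeffc
  top 4b → 0xe → call [J]
  imm@[11:0]=0xffc (s12→-4) ⇒ #-4
  target = base 0x7926 + off 0x1c + 2 + imm -4 = 0x7940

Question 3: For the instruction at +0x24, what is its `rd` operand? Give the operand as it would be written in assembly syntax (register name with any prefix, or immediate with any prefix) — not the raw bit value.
cx

@+24  little-endian(07 85) = 0x8507
  op=0x8507>>12=0x8 ⇒ shli (RI)
  rd: (w>>9)&0x7=0x2 → cx
  imm: (w>>0)&0x1ff=0x107 → #263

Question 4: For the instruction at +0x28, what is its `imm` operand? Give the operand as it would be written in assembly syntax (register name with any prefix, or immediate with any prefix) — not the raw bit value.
@+28  little-endian(34 8d) = 0x8d34
  opcode bits[15:12]=0x8: shli/RI
  rd@[11:9]=0x6 ⇒ bp
  imm@[8:0]=0x134 ⇒ #308

#308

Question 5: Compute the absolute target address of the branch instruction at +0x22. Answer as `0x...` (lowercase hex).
[22] f6 ef → 0xeff6
  top 4b → 0xe → call [J]
  [11:0] imm=4086 (s12→-10) = #-10
  target = base 0x7926 + off 0x22 + 2 + imm -10 = 0x7940

0x7940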